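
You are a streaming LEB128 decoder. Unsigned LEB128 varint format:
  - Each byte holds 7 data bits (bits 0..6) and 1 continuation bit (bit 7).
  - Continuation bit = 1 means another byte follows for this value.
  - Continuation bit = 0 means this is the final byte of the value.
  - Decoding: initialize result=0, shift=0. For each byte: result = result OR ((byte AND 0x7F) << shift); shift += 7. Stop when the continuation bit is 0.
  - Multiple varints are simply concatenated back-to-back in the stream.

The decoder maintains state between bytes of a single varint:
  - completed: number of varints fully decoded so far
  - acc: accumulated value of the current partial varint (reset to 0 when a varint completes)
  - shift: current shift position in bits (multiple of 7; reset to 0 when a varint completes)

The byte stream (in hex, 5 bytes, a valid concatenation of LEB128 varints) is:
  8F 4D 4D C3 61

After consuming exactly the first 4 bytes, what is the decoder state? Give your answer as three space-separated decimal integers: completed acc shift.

byte[0]=0x8F cont=1 payload=0x0F: acc |= 15<<0 -> completed=0 acc=15 shift=7
byte[1]=0x4D cont=0 payload=0x4D: varint #1 complete (value=9871); reset -> completed=1 acc=0 shift=0
byte[2]=0x4D cont=0 payload=0x4D: varint #2 complete (value=77); reset -> completed=2 acc=0 shift=0
byte[3]=0xC3 cont=1 payload=0x43: acc |= 67<<0 -> completed=2 acc=67 shift=7

Answer: 2 67 7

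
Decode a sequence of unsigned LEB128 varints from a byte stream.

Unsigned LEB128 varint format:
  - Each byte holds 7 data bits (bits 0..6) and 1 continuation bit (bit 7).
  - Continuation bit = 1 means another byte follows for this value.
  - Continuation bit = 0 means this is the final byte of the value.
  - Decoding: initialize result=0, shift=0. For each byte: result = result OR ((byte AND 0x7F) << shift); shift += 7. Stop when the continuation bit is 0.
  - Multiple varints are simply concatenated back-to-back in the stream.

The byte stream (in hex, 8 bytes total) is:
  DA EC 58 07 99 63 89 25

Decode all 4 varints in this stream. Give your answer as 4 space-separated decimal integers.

Answer: 1455706 7 12697 4745

Derivation:
  byte[0]=0xDA cont=1 payload=0x5A=90: acc |= 90<<0 -> acc=90 shift=7
  byte[1]=0xEC cont=1 payload=0x6C=108: acc |= 108<<7 -> acc=13914 shift=14
  byte[2]=0x58 cont=0 payload=0x58=88: acc |= 88<<14 -> acc=1455706 shift=21 [end]
Varint 1: bytes[0:3] = DA EC 58 -> value 1455706 (3 byte(s))
  byte[3]=0x07 cont=0 payload=0x07=7: acc |= 7<<0 -> acc=7 shift=7 [end]
Varint 2: bytes[3:4] = 07 -> value 7 (1 byte(s))
  byte[4]=0x99 cont=1 payload=0x19=25: acc |= 25<<0 -> acc=25 shift=7
  byte[5]=0x63 cont=0 payload=0x63=99: acc |= 99<<7 -> acc=12697 shift=14 [end]
Varint 3: bytes[4:6] = 99 63 -> value 12697 (2 byte(s))
  byte[6]=0x89 cont=1 payload=0x09=9: acc |= 9<<0 -> acc=9 shift=7
  byte[7]=0x25 cont=0 payload=0x25=37: acc |= 37<<7 -> acc=4745 shift=14 [end]
Varint 4: bytes[6:8] = 89 25 -> value 4745 (2 byte(s))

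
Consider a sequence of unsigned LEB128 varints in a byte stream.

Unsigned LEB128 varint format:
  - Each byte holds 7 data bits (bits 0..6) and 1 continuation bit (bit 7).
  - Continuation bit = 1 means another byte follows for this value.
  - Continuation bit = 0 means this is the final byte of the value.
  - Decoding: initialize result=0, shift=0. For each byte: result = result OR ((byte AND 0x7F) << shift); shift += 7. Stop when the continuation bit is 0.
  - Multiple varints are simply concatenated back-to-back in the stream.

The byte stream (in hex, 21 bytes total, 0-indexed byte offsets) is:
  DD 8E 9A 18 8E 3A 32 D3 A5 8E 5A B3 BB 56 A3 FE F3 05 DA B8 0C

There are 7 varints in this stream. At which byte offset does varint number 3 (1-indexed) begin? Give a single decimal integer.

  byte[0]=0xDD cont=1 payload=0x5D=93: acc |= 93<<0 -> acc=93 shift=7
  byte[1]=0x8E cont=1 payload=0x0E=14: acc |= 14<<7 -> acc=1885 shift=14
  byte[2]=0x9A cont=1 payload=0x1A=26: acc |= 26<<14 -> acc=427869 shift=21
  byte[3]=0x18 cont=0 payload=0x18=24: acc |= 24<<21 -> acc=50759517 shift=28 [end]
Varint 1: bytes[0:4] = DD 8E 9A 18 -> value 50759517 (4 byte(s))
  byte[4]=0x8E cont=1 payload=0x0E=14: acc |= 14<<0 -> acc=14 shift=7
  byte[5]=0x3A cont=0 payload=0x3A=58: acc |= 58<<7 -> acc=7438 shift=14 [end]
Varint 2: bytes[4:6] = 8E 3A -> value 7438 (2 byte(s))
  byte[6]=0x32 cont=0 payload=0x32=50: acc |= 50<<0 -> acc=50 shift=7 [end]
Varint 3: bytes[6:7] = 32 -> value 50 (1 byte(s))
  byte[7]=0xD3 cont=1 payload=0x53=83: acc |= 83<<0 -> acc=83 shift=7
  byte[8]=0xA5 cont=1 payload=0x25=37: acc |= 37<<7 -> acc=4819 shift=14
  byte[9]=0x8E cont=1 payload=0x0E=14: acc |= 14<<14 -> acc=234195 shift=21
  byte[10]=0x5A cont=0 payload=0x5A=90: acc |= 90<<21 -> acc=188977875 shift=28 [end]
Varint 4: bytes[7:11] = D3 A5 8E 5A -> value 188977875 (4 byte(s))
  byte[11]=0xB3 cont=1 payload=0x33=51: acc |= 51<<0 -> acc=51 shift=7
  byte[12]=0xBB cont=1 payload=0x3B=59: acc |= 59<<7 -> acc=7603 shift=14
  byte[13]=0x56 cont=0 payload=0x56=86: acc |= 86<<14 -> acc=1416627 shift=21 [end]
Varint 5: bytes[11:14] = B3 BB 56 -> value 1416627 (3 byte(s))
  byte[14]=0xA3 cont=1 payload=0x23=35: acc |= 35<<0 -> acc=35 shift=7
  byte[15]=0xFE cont=1 payload=0x7E=126: acc |= 126<<7 -> acc=16163 shift=14
  byte[16]=0xF3 cont=1 payload=0x73=115: acc |= 115<<14 -> acc=1900323 shift=21
  byte[17]=0x05 cont=0 payload=0x05=5: acc |= 5<<21 -> acc=12386083 shift=28 [end]
Varint 6: bytes[14:18] = A3 FE F3 05 -> value 12386083 (4 byte(s))
  byte[18]=0xDA cont=1 payload=0x5A=90: acc |= 90<<0 -> acc=90 shift=7
  byte[19]=0xB8 cont=1 payload=0x38=56: acc |= 56<<7 -> acc=7258 shift=14
  byte[20]=0x0C cont=0 payload=0x0C=12: acc |= 12<<14 -> acc=203866 shift=21 [end]
Varint 7: bytes[18:21] = DA B8 0C -> value 203866 (3 byte(s))

Answer: 6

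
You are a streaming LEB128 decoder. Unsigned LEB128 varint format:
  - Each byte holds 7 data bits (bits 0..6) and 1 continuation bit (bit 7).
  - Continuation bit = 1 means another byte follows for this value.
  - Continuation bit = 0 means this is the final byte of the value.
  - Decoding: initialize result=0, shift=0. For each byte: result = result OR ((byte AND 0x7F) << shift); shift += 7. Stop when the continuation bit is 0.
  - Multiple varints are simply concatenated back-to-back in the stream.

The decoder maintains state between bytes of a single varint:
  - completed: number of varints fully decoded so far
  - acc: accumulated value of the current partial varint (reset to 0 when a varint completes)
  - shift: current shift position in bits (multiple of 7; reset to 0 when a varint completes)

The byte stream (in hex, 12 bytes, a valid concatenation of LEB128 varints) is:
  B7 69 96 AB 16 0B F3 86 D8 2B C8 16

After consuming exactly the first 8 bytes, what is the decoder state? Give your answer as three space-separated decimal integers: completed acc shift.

byte[0]=0xB7 cont=1 payload=0x37: acc |= 55<<0 -> completed=0 acc=55 shift=7
byte[1]=0x69 cont=0 payload=0x69: varint #1 complete (value=13495); reset -> completed=1 acc=0 shift=0
byte[2]=0x96 cont=1 payload=0x16: acc |= 22<<0 -> completed=1 acc=22 shift=7
byte[3]=0xAB cont=1 payload=0x2B: acc |= 43<<7 -> completed=1 acc=5526 shift=14
byte[4]=0x16 cont=0 payload=0x16: varint #2 complete (value=365974); reset -> completed=2 acc=0 shift=0
byte[5]=0x0B cont=0 payload=0x0B: varint #3 complete (value=11); reset -> completed=3 acc=0 shift=0
byte[6]=0xF3 cont=1 payload=0x73: acc |= 115<<0 -> completed=3 acc=115 shift=7
byte[7]=0x86 cont=1 payload=0x06: acc |= 6<<7 -> completed=3 acc=883 shift=14

Answer: 3 883 14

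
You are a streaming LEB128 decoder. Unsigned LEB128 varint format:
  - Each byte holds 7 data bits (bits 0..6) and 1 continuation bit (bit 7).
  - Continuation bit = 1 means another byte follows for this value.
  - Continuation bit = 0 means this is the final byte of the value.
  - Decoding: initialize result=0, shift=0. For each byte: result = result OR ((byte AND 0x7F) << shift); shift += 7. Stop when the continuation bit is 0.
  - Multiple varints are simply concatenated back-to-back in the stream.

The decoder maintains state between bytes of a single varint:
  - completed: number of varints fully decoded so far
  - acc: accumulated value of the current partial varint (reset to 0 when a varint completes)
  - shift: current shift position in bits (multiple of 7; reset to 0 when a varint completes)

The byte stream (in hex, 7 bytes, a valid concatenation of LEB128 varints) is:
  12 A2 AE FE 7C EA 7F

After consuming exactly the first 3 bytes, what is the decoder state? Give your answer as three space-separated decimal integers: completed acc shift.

Answer: 1 5922 14

Derivation:
byte[0]=0x12 cont=0 payload=0x12: varint #1 complete (value=18); reset -> completed=1 acc=0 shift=0
byte[1]=0xA2 cont=1 payload=0x22: acc |= 34<<0 -> completed=1 acc=34 shift=7
byte[2]=0xAE cont=1 payload=0x2E: acc |= 46<<7 -> completed=1 acc=5922 shift=14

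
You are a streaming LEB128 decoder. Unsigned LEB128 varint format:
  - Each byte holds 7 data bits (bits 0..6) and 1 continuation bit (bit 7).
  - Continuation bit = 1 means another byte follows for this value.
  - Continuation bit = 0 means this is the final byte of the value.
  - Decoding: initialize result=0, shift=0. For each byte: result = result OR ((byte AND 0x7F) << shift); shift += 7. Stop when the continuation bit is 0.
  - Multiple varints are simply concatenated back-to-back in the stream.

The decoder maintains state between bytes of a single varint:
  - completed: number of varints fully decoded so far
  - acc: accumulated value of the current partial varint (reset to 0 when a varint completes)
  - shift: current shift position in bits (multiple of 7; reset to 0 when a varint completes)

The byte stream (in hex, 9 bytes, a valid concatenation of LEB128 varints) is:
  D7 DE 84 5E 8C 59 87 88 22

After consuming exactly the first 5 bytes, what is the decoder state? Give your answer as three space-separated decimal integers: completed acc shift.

byte[0]=0xD7 cont=1 payload=0x57: acc |= 87<<0 -> completed=0 acc=87 shift=7
byte[1]=0xDE cont=1 payload=0x5E: acc |= 94<<7 -> completed=0 acc=12119 shift=14
byte[2]=0x84 cont=1 payload=0x04: acc |= 4<<14 -> completed=0 acc=77655 shift=21
byte[3]=0x5E cont=0 payload=0x5E: varint #1 complete (value=197209943); reset -> completed=1 acc=0 shift=0
byte[4]=0x8C cont=1 payload=0x0C: acc |= 12<<0 -> completed=1 acc=12 shift=7

Answer: 1 12 7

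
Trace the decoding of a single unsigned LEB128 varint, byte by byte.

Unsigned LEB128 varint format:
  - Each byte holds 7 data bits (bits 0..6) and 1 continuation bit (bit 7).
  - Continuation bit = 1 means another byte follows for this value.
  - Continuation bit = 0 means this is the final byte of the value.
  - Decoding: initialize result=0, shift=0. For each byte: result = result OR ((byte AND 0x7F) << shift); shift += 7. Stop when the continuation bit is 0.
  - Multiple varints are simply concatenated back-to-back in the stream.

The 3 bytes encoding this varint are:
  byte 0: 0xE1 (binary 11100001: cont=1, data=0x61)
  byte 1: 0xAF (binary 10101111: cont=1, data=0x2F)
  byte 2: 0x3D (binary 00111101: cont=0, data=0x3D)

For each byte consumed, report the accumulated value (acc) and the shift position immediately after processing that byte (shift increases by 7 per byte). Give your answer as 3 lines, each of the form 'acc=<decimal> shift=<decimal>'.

byte 0=0xE1: payload=0x61=97, contrib = 97<<0 = 97; acc -> 97, shift -> 7
byte 1=0xAF: payload=0x2F=47, contrib = 47<<7 = 6016; acc -> 6113, shift -> 14
byte 2=0x3D: payload=0x3D=61, contrib = 61<<14 = 999424; acc -> 1005537, shift -> 21

Answer: acc=97 shift=7
acc=6113 shift=14
acc=1005537 shift=21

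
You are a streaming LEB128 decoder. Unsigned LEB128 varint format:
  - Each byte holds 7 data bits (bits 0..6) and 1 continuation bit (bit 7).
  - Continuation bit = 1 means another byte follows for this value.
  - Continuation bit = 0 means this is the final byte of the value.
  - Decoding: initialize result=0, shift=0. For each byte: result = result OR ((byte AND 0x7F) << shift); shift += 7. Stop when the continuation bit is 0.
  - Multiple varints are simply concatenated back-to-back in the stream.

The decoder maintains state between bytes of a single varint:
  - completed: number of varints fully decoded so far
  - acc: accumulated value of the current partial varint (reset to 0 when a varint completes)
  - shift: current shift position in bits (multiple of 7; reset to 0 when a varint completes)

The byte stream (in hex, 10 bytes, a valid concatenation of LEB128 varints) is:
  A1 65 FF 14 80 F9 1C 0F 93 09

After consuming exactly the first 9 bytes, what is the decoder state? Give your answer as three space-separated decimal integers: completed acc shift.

Answer: 4 19 7

Derivation:
byte[0]=0xA1 cont=1 payload=0x21: acc |= 33<<0 -> completed=0 acc=33 shift=7
byte[1]=0x65 cont=0 payload=0x65: varint #1 complete (value=12961); reset -> completed=1 acc=0 shift=0
byte[2]=0xFF cont=1 payload=0x7F: acc |= 127<<0 -> completed=1 acc=127 shift=7
byte[3]=0x14 cont=0 payload=0x14: varint #2 complete (value=2687); reset -> completed=2 acc=0 shift=0
byte[4]=0x80 cont=1 payload=0x00: acc |= 0<<0 -> completed=2 acc=0 shift=7
byte[5]=0xF9 cont=1 payload=0x79: acc |= 121<<7 -> completed=2 acc=15488 shift=14
byte[6]=0x1C cont=0 payload=0x1C: varint #3 complete (value=474240); reset -> completed=3 acc=0 shift=0
byte[7]=0x0F cont=0 payload=0x0F: varint #4 complete (value=15); reset -> completed=4 acc=0 shift=0
byte[8]=0x93 cont=1 payload=0x13: acc |= 19<<0 -> completed=4 acc=19 shift=7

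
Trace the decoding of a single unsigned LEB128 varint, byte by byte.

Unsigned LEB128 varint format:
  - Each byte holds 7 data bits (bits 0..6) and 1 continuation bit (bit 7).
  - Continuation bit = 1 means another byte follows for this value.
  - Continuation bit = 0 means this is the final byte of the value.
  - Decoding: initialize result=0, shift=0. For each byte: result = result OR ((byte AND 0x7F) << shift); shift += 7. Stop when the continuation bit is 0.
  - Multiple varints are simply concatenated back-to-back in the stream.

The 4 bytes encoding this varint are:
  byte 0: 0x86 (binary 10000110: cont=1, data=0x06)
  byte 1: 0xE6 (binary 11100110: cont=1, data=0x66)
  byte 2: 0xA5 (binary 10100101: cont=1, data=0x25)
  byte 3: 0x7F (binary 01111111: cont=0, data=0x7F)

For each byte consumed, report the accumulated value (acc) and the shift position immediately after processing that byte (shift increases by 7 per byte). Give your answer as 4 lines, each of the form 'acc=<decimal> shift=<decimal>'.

Answer: acc=6 shift=7
acc=13062 shift=14
acc=619270 shift=21
acc=266957574 shift=28

Derivation:
byte 0=0x86: payload=0x06=6, contrib = 6<<0 = 6; acc -> 6, shift -> 7
byte 1=0xE6: payload=0x66=102, contrib = 102<<7 = 13056; acc -> 13062, shift -> 14
byte 2=0xA5: payload=0x25=37, contrib = 37<<14 = 606208; acc -> 619270, shift -> 21
byte 3=0x7F: payload=0x7F=127, contrib = 127<<21 = 266338304; acc -> 266957574, shift -> 28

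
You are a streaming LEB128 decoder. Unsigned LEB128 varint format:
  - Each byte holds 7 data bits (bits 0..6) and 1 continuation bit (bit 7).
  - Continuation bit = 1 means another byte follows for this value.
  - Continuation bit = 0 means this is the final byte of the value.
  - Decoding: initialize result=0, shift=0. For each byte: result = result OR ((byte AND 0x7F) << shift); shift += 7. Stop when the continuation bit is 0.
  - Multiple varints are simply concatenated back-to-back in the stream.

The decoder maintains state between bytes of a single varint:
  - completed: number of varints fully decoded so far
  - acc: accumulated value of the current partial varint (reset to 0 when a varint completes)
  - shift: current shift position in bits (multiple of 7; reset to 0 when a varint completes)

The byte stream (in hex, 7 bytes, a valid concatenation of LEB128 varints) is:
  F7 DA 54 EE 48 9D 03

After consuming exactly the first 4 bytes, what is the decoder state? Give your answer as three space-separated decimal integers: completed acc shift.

Answer: 1 110 7

Derivation:
byte[0]=0xF7 cont=1 payload=0x77: acc |= 119<<0 -> completed=0 acc=119 shift=7
byte[1]=0xDA cont=1 payload=0x5A: acc |= 90<<7 -> completed=0 acc=11639 shift=14
byte[2]=0x54 cont=0 payload=0x54: varint #1 complete (value=1387895); reset -> completed=1 acc=0 shift=0
byte[3]=0xEE cont=1 payload=0x6E: acc |= 110<<0 -> completed=1 acc=110 shift=7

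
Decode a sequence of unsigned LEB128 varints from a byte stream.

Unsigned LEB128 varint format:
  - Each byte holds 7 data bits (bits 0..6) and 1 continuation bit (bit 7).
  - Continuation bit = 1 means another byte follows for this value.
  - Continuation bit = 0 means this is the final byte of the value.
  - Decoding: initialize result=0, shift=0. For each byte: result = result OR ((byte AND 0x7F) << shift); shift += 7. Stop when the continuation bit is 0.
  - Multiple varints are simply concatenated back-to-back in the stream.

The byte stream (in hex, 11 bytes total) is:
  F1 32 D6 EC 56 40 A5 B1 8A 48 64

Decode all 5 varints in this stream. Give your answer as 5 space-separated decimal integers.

  byte[0]=0xF1 cont=1 payload=0x71=113: acc |= 113<<0 -> acc=113 shift=7
  byte[1]=0x32 cont=0 payload=0x32=50: acc |= 50<<7 -> acc=6513 shift=14 [end]
Varint 1: bytes[0:2] = F1 32 -> value 6513 (2 byte(s))
  byte[2]=0xD6 cont=1 payload=0x56=86: acc |= 86<<0 -> acc=86 shift=7
  byte[3]=0xEC cont=1 payload=0x6C=108: acc |= 108<<7 -> acc=13910 shift=14
  byte[4]=0x56 cont=0 payload=0x56=86: acc |= 86<<14 -> acc=1422934 shift=21 [end]
Varint 2: bytes[2:5] = D6 EC 56 -> value 1422934 (3 byte(s))
  byte[5]=0x40 cont=0 payload=0x40=64: acc |= 64<<0 -> acc=64 shift=7 [end]
Varint 3: bytes[5:6] = 40 -> value 64 (1 byte(s))
  byte[6]=0xA5 cont=1 payload=0x25=37: acc |= 37<<0 -> acc=37 shift=7
  byte[7]=0xB1 cont=1 payload=0x31=49: acc |= 49<<7 -> acc=6309 shift=14
  byte[8]=0x8A cont=1 payload=0x0A=10: acc |= 10<<14 -> acc=170149 shift=21
  byte[9]=0x48 cont=0 payload=0x48=72: acc |= 72<<21 -> acc=151165093 shift=28 [end]
Varint 4: bytes[6:10] = A5 B1 8A 48 -> value 151165093 (4 byte(s))
  byte[10]=0x64 cont=0 payload=0x64=100: acc |= 100<<0 -> acc=100 shift=7 [end]
Varint 5: bytes[10:11] = 64 -> value 100 (1 byte(s))

Answer: 6513 1422934 64 151165093 100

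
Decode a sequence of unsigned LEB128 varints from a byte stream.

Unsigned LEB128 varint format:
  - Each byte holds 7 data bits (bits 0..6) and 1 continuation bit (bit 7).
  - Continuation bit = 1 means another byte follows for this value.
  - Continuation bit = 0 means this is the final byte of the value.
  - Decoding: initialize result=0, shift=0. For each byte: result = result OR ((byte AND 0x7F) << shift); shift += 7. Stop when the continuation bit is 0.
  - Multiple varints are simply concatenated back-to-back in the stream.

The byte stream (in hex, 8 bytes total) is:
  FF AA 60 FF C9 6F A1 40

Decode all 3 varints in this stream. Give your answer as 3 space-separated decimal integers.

  byte[0]=0xFF cont=1 payload=0x7F=127: acc |= 127<<0 -> acc=127 shift=7
  byte[1]=0xAA cont=1 payload=0x2A=42: acc |= 42<<7 -> acc=5503 shift=14
  byte[2]=0x60 cont=0 payload=0x60=96: acc |= 96<<14 -> acc=1578367 shift=21 [end]
Varint 1: bytes[0:3] = FF AA 60 -> value 1578367 (3 byte(s))
  byte[3]=0xFF cont=1 payload=0x7F=127: acc |= 127<<0 -> acc=127 shift=7
  byte[4]=0xC9 cont=1 payload=0x49=73: acc |= 73<<7 -> acc=9471 shift=14
  byte[5]=0x6F cont=0 payload=0x6F=111: acc |= 111<<14 -> acc=1828095 shift=21 [end]
Varint 2: bytes[3:6] = FF C9 6F -> value 1828095 (3 byte(s))
  byte[6]=0xA1 cont=1 payload=0x21=33: acc |= 33<<0 -> acc=33 shift=7
  byte[7]=0x40 cont=0 payload=0x40=64: acc |= 64<<7 -> acc=8225 shift=14 [end]
Varint 3: bytes[6:8] = A1 40 -> value 8225 (2 byte(s))

Answer: 1578367 1828095 8225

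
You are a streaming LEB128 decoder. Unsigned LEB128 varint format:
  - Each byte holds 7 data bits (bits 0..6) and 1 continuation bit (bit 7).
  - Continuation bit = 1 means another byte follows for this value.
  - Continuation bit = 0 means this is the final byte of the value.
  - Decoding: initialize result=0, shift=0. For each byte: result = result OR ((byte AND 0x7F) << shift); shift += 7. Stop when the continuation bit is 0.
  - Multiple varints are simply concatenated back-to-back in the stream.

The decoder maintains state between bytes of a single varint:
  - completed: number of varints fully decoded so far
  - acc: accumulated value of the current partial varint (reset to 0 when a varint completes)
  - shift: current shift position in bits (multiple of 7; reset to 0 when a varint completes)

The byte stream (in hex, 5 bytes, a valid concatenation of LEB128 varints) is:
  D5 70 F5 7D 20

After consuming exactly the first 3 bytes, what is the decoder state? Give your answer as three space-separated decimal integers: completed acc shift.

Answer: 1 117 7

Derivation:
byte[0]=0xD5 cont=1 payload=0x55: acc |= 85<<0 -> completed=0 acc=85 shift=7
byte[1]=0x70 cont=0 payload=0x70: varint #1 complete (value=14421); reset -> completed=1 acc=0 shift=0
byte[2]=0xF5 cont=1 payload=0x75: acc |= 117<<0 -> completed=1 acc=117 shift=7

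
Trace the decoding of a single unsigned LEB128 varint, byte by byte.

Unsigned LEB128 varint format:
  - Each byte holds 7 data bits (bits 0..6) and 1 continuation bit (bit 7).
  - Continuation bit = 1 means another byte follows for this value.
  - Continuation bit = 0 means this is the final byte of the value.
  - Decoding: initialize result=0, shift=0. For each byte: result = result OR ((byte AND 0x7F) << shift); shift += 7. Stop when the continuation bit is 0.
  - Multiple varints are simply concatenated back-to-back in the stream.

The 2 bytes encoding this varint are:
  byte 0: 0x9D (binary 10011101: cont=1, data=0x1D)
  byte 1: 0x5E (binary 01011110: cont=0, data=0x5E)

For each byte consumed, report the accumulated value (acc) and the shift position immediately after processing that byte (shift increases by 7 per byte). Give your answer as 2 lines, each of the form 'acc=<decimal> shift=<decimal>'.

byte 0=0x9D: payload=0x1D=29, contrib = 29<<0 = 29; acc -> 29, shift -> 7
byte 1=0x5E: payload=0x5E=94, contrib = 94<<7 = 12032; acc -> 12061, shift -> 14

Answer: acc=29 shift=7
acc=12061 shift=14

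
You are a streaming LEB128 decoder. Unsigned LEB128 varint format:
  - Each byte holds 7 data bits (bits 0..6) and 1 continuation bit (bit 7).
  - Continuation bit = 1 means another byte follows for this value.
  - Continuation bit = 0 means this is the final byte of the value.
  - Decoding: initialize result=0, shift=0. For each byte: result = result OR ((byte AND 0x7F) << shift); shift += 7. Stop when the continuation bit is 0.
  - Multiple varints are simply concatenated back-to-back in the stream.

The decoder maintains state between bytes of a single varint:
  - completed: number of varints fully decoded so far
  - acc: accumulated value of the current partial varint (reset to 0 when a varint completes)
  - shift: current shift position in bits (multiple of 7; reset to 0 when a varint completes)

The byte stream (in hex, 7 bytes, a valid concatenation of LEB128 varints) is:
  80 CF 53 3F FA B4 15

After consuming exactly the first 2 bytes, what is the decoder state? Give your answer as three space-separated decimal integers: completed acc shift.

byte[0]=0x80 cont=1 payload=0x00: acc |= 0<<0 -> completed=0 acc=0 shift=7
byte[1]=0xCF cont=1 payload=0x4F: acc |= 79<<7 -> completed=0 acc=10112 shift=14

Answer: 0 10112 14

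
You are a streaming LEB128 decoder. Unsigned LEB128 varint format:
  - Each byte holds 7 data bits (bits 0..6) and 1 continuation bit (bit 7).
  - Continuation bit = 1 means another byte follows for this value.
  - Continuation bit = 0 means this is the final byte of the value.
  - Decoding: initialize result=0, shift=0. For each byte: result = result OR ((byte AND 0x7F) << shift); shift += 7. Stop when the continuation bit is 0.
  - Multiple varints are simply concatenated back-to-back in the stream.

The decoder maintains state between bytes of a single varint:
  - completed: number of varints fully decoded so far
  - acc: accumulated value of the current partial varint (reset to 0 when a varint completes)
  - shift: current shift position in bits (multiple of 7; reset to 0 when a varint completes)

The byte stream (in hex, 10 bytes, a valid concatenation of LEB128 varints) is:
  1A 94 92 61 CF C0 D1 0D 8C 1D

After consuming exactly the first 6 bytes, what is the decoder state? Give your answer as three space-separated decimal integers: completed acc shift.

byte[0]=0x1A cont=0 payload=0x1A: varint #1 complete (value=26); reset -> completed=1 acc=0 shift=0
byte[1]=0x94 cont=1 payload=0x14: acc |= 20<<0 -> completed=1 acc=20 shift=7
byte[2]=0x92 cont=1 payload=0x12: acc |= 18<<7 -> completed=1 acc=2324 shift=14
byte[3]=0x61 cont=0 payload=0x61: varint #2 complete (value=1591572); reset -> completed=2 acc=0 shift=0
byte[4]=0xCF cont=1 payload=0x4F: acc |= 79<<0 -> completed=2 acc=79 shift=7
byte[5]=0xC0 cont=1 payload=0x40: acc |= 64<<7 -> completed=2 acc=8271 shift=14

Answer: 2 8271 14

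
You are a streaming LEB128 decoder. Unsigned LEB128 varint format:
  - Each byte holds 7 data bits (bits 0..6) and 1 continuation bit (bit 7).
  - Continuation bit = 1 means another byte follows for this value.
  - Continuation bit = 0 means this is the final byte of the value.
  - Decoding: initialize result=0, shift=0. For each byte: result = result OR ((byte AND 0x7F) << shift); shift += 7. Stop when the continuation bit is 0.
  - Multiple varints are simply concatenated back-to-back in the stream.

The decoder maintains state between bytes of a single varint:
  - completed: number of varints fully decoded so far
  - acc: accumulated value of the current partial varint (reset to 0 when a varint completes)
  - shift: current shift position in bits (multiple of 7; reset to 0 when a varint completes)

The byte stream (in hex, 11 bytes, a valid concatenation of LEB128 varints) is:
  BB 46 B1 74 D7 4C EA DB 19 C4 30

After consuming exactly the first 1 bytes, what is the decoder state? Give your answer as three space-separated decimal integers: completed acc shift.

byte[0]=0xBB cont=1 payload=0x3B: acc |= 59<<0 -> completed=0 acc=59 shift=7

Answer: 0 59 7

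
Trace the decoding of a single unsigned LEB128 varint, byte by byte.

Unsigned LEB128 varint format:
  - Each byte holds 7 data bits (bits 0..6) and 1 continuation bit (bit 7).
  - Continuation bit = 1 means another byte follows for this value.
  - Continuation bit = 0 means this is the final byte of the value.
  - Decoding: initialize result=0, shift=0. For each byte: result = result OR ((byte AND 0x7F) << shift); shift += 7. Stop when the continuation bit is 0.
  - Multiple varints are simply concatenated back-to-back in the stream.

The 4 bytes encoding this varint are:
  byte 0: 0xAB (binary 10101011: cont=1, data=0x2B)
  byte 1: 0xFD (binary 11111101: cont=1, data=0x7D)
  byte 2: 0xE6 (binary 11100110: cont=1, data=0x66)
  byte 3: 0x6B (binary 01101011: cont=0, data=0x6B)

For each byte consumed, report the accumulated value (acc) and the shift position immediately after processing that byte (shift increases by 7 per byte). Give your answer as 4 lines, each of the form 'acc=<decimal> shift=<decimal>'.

byte 0=0xAB: payload=0x2B=43, contrib = 43<<0 = 43; acc -> 43, shift -> 7
byte 1=0xFD: payload=0x7D=125, contrib = 125<<7 = 16000; acc -> 16043, shift -> 14
byte 2=0xE6: payload=0x66=102, contrib = 102<<14 = 1671168; acc -> 1687211, shift -> 21
byte 3=0x6B: payload=0x6B=107, contrib = 107<<21 = 224395264; acc -> 226082475, shift -> 28

Answer: acc=43 shift=7
acc=16043 shift=14
acc=1687211 shift=21
acc=226082475 shift=28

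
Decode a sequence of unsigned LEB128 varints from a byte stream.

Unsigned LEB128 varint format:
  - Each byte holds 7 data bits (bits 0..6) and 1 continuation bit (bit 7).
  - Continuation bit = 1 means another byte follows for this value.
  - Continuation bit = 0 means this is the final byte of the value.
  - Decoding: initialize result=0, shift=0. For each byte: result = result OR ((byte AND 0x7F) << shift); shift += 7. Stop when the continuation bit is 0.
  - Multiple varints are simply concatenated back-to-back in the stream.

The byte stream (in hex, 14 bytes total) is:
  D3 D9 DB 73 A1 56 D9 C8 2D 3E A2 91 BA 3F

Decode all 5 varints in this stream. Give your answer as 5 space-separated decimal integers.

  byte[0]=0xD3 cont=1 payload=0x53=83: acc |= 83<<0 -> acc=83 shift=7
  byte[1]=0xD9 cont=1 payload=0x59=89: acc |= 89<<7 -> acc=11475 shift=14
  byte[2]=0xDB cont=1 payload=0x5B=91: acc |= 91<<14 -> acc=1502419 shift=21
  byte[3]=0x73 cont=0 payload=0x73=115: acc |= 115<<21 -> acc=242674899 shift=28 [end]
Varint 1: bytes[0:4] = D3 D9 DB 73 -> value 242674899 (4 byte(s))
  byte[4]=0xA1 cont=1 payload=0x21=33: acc |= 33<<0 -> acc=33 shift=7
  byte[5]=0x56 cont=0 payload=0x56=86: acc |= 86<<7 -> acc=11041 shift=14 [end]
Varint 2: bytes[4:6] = A1 56 -> value 11041 (2 byte(s))
  byte[6]=0xD9 cont=1 payload=0x59=89: acc |= 89<<0 -> acc=89 shift=7
  byte[7]=0xC8 cont=1 payload=0x48=72: acc |= 72<<7 -> acc=9305 shift=14
  byte[8]=0x2D cont=0 payload=0x2D=45: acc |= 45<<14 -> acc=746585 shift=21 [end]
Varint 3: bytes[6:9] = D9 C8 2D -> value 746585 (3 byte(s))
  byte[9]=0x3E cont=0 payload=0x3E=62: acc |= 62<<0 -> acc=62 shift=7 [end]
Varint 4: bytes[9:10] = 3E -> value 62 (1 byte(s))
  byte[10]=0xA2 cont=1 payload=0x22=34: acc |= 34<<0 -> acc=34 shift=7
  byte[11]=0x91 cont=1 payload=0x11=17: acc |= 17<<7 -> acc=2210 shift=14
  byte[12]=0xBA cont=1 payload=0x3A=58: acc |= 58<<14 -> acc=952482 shift=21
  byte[13]=0x3F cont=0 payload=0x3F=63: acc |= 63<<21 -> acc=133073058 shift=28 [end]
Varint 5: bytes[10:14] = A2 91 BA 3F -> value 133073058 (4 byte(s))

Answer: 242674899 11041 746585 62 133073058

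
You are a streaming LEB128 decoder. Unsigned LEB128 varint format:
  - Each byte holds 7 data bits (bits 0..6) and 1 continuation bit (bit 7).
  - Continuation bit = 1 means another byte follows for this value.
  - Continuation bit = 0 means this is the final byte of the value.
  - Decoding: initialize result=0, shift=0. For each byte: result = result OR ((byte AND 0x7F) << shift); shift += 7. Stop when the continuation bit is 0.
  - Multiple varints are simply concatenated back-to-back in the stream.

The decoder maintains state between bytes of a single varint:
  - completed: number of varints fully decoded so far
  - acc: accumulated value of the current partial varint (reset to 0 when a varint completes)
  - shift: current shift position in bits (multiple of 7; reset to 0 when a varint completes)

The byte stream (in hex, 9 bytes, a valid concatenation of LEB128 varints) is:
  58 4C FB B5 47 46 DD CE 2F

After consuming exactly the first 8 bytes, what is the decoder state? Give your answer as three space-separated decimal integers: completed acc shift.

Answer: 4 10077 14

Derivation:
byte[0]=0x58 cont=0 payload=0x58: varint #1 complete (value=88); reset -> completed=1 acc=0 shift=0
byte[1]=0x4C cont=0 payload=0x4C: varint #2 complete (value=76); reset -> completed=2 acc=0 shift=0
byte[2]=0xFB cont=1 payload=0x7B: acc |= 123<<0 -> completed=2 acc=123 shift=7
byte[3]=0xB5 cont=1 payload=0x35: acc |= 53<<7 -> completed=2 acc=6907 shift=14
byte[4]=0x47 cont=0 payload=0x47: varint #3 complete (value=1170171); reset -> completed=3 acc=0 shift=0
byte[5]=0x46 cont=0 payload=0x46: varint #4 complete (value=70); reset -> completed=4 acc=0 shift=0
byte[6]=0xDD cont=1 payload=0x5D: acc |= 93<<0 -> completed=4 acc=93 shift=7
byte[7]=0xCE cont=1 payload=0x4E: acc |= 78<<7 -> completed=4 acc=10077 shift=14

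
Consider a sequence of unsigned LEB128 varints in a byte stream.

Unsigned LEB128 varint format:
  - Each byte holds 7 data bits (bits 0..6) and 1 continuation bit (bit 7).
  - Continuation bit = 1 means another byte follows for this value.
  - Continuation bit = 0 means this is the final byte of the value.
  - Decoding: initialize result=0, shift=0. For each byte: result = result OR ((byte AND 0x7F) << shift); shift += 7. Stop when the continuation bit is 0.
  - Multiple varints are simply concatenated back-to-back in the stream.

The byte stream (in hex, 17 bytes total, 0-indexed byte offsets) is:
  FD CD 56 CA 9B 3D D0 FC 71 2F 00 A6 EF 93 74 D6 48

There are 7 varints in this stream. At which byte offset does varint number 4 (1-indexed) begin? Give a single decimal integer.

  byte[0]=0xFD cont=1 payload=0x7D=125: acc |= 125<<0 -> acc=125 shift=7
  byte[1]=0xCD cont=1 payload=0x4D=77: acc |= 77<<7 -> acc=9981 shift=14
  byte[2]=0x56 cont=0 payload=0x56=86: acc |= 86<<14 -> acc=1419005 shift=21 [end]
Varint 1: bytes[0:3] = FD CD 56 -> value 1419005 (3 byte(s))
  byte[3]=0xCA cont=1 payload=0x4A=74: acc |= 74<<0 -> acc=74 shift=7
  byte[4]=0x9B cont=1 payload=0x1B=27: acc |= 27<<7 -> acc=3530 shift=14
  byte[5]=0x3D cont=0 payload=0x3D=61: acc |= 61<<14 -> acc=1002954 shift=21 [end]
Varint 2: bytes[3:6] = CA 9B 3D -> value 1002954 (3 byte(s))
  byte[6]=0xD0 cont=1 payload=0x50=80: acc |= 80<<0 -> acc=80 shift=7
  byte[7]=0xFC cont=1 payload=0x7C=124: acc |= 124<<7 -> acc=15952 shift=14
  byte[8]=0x71 cont=0 payload=0x71=113: acc |= 113<<14 -> acc=1867344 shift=21 [end]
Varint 3: bytes[6:9] = D0 FC 71 -> value 1867344 (3 byte(s))
  byte[9]=0x2F cont=0 payload=0x2F=47: acc |= 47<<0 -> acc=47 shift=7 [end]
Varint 4: bytes[9:10] = 2F -> value 47 (1 byte(s))
  byte[10]=0x00 cont=0 payload=0x00=0: acc |= 0<<0 -> acc=0 shift=7 [end]
Varint 5: bytes[10:11] = 00 -> value 0 (1 byte(s))
  byte[11]=0xA6 cont=1 payload=0x26=38: acc |= 38<<0 -> acc=38 shift=7
  byte[12]=0xEF cont=1 payload=0x6F=111: acc |= 111<<7 -> acc=14246 shift=14
  byte[13]=0x93 cont=1 payload=0x13=19: acc |= 19<<14 -> acc=325542 shift=21
  byte[14]=0x74 cont=0 payload=0x74=116: acc |= 116<<21 -> acc=243595174 shift=28 [end]
Varint 6: bytes[11:15] = A6 EF 93 74 -> value 243595174 (4 byte(s))
  byte[15]=0xD6 cont=1 payload=0x56=86: acc |= 86<<0 -> acc=86 shift=7
  byte[16]=0x48 cont=0 payload=0x48=72: acc |= 72<<7 -> acc=9302 shift=14 [end]
Varint 7: bytes[15:17] = D6 48 -> value 9302 (2 byte(s))

Answer: 9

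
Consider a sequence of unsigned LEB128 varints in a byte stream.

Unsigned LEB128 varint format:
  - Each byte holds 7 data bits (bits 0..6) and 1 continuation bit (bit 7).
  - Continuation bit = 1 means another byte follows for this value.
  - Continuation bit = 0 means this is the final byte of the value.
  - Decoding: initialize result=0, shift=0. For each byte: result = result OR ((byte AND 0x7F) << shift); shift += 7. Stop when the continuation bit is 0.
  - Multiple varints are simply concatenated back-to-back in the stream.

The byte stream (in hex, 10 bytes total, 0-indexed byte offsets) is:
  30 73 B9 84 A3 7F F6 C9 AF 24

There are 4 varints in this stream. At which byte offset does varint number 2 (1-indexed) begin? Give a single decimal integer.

  byte[0]=0x30 cont=0 payload=0x30=48: acc |= 48<<0 -> acc=48 shift=7 [end]
Varint 1: bytes[0:1] = 30 -> value 48 (1 byte(s))
  byte[1]=0x73 cont=0 payload=0x73=115: acc |= 115<<0 -> acc=115 shift=7 [end]
Varint 2: bytes[1:2] = 73 -> value 115 (1 byte(s))
  byte[2]=0xB9 cont=1 payload=0x39=57: acc |= 57<<0 -> acc=57 shift=7
  byte[3]=0x84 cont=1 payload=0x04=4: acc |= 4<<7 -> acc=569 shift=14
  byte[4]=0xA3 cont=1 payload=0x23=35: acc |= 35<<14 -> acc=574009 shift=21
  byte[5]=0x7F cont=0 payload=0x7F=127: acc |= 127<<21 -> acc=266912313 shift=28 [end]
Varint 3: bytes[2:6] = B9 84 A3 7F -> value 266912313 (4 byte(s))
  byte[6]=0xF6 cont=1 payload=0x76=118: acc |= 118<<0 -> acc=118 shift=7
  byte[7]=0xC9 cont=1 payload=0x49=73: acc |= 73<<7 -> acc=9462 shift=14
  byte[8]=0xAF cont=1 payload=0x2F=47: acc |= 47<<14 -> acc=779510 shift=21
  byte[9]=0x24 cont=0 payload=0x24=36: acc |= 36<<21 -> acc=76276982 shift=28 [end]
Varint 4: bytes[6:10] = F6 C9 AF 24 -> value 76276982 (4 byte(s))

Answer: 1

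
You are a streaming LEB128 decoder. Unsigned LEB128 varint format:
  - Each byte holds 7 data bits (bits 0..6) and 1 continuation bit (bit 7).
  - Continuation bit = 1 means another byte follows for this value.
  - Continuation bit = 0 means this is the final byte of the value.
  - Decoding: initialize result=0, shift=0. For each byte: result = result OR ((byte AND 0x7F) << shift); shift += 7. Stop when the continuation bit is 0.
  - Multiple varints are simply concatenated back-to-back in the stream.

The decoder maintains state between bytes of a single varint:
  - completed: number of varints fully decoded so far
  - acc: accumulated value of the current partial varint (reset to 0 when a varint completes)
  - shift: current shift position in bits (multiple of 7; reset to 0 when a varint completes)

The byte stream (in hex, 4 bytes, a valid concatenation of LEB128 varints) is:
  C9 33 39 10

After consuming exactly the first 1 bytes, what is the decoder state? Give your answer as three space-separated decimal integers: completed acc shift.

Answer: 0 73 7

Derivation:
byte[0]=0xC9 cont=1 payload=0x49: acc |= 73<<0 -> completed=0 acc=73 shift=7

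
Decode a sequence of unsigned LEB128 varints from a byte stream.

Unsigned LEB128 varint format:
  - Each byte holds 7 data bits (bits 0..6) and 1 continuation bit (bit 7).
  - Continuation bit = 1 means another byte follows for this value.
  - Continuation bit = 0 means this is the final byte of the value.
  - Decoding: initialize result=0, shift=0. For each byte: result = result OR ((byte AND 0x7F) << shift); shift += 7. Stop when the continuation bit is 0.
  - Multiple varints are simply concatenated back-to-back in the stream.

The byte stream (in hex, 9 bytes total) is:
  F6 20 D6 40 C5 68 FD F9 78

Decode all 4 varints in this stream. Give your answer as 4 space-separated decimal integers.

  byte[0]=0xF6 cont=1 payload=0x76=118: acc |= 118<<0 -> acc=118 shift=7
  byte[1]=0x20 cont=0 payload=0x20=32: acc |= 32<<7 -> acc=4214 shift=14 [end]
Varint 1: bytes[0:2] = F6 20 -> value 4214 (2 byte(s))
  byte[2]=0xD6 cont=1 payload=0x56=86: acc |= 86<<0 -> acc=86 shift=7
  byte[3]=0x40 cont=0 payload=0x40=64: acc |= 64<<7 -> acc=8278 shift=14 [end]
Varint 2: bytes[2:4] = D6 40 -> value 8278 (2 byte(s))
  byte[4]=0xC5 cont=1 payload=0x45=69: acc |= 69<<0 -> acc=69 shift=7
  byte[5]=0x68 cont=0 payload=0x68=104: acc |= 104<<7 -> acc=13381 shift=14 [end]
Varint 3: bytes[4:6] = C5 68 -> value 13381 (2 byte(s))
  byte[6]=0xFD cont=1 payload=0x7D=125: acc |= 125<<0 -> acc=125 shift=7
  byte[7]=0xF9 cont=1 payload=0x79=121: acc |= 121<<7 -> acc=15613 shift=14
  byte[8]=0x78 cont=0 payload=0x78=120: acc |= 120<<14 -> acc=1981693 shift=21 [end]
Varint 4: bytes[6:9] = FD F9 78 -> value 1981693 (3 byte(s))

Answer: 4214 8278 13381 1981693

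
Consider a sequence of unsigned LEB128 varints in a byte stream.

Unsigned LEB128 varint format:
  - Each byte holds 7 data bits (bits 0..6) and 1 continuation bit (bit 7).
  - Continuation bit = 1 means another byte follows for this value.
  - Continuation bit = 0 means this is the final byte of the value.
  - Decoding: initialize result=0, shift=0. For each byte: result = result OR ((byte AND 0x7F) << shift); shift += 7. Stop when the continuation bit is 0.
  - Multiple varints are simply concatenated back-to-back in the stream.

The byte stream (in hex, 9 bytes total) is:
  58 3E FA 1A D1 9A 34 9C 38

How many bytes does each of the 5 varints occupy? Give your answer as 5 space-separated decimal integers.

  byte[0]=0x58 cont=0 payload=0x58=88: acc |= 88<<0 -> acc=88 shift=7 [end]
Varint 1: bytes[0:1] = 58 -> value 88 (1 byte(s))
  byte[1]=0x3E cont=0 payload=0x3E=62: acc |= 62<<0 -> acc=62 shift=7 [end]
Varint 2: bytes[1:2] = 3E -> value 62 (1 byte(s))
  byte[2]=0xFA cont=1 payload=0x7A=122: acc |= 122<<0 -> acc=122 shift=7
  byte[3]=0x1A cont=0 payload=0x1A=26: acc |= 26<<7 -> acc=3450 shift=14 [end]
Varint 3: bytes[2:4] = FA 1A -> value 3450 (2 byte(s))
  byte[4]=0xD1 cont=1 payload=0x51=81: acc |= 81<<0 -> acc=81 shift=7
  byte[5]=0x9A cont=1 payload=0x1A=26: acc |= 26<<7 -> acc=3409 shift=14
  byte[6]=0x34 cont=0 payload=0x34=52: acc |= 52<<14 -> acc=855377 shift=21 [end]
Varint 4: bytes[4:7] = D1 9A 34 -> value 855377 (3 byte(s))
  byte[7]=0x9C cont=1 payload=0x1C=28: acc |= 28<<0 -> acc=28 shift=7
  byte[8]=0x38 cont=0 payload=0x38=56: acc |= 56<<7 -> acc=7196 shift=14 [end]
Varint 5: bytes[7:9] = 9C 38 -> value 7196 (2 byte(s))

Answer: 1 1 2 3 2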